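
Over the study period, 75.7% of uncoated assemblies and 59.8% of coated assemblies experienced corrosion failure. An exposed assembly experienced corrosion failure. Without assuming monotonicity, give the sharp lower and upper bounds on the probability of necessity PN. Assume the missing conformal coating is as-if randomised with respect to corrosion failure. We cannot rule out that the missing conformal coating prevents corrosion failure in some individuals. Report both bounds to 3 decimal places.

p₁ = 0.757, p₀ = 0.598.
Under exogeneity alone the bounds on PN are max{0,(p₁−p₀)/p₁} ≤ PN ≤ min{1,(1−p₀)/p₁}.
  lower = (p₁ − p₀)/p₁ = 0.159 / 0.757 ≈ 0.2100
  upper = min{1, (1 − p₀)/p₁} = 0.402 / 0.757 ≈ 0.5310

0.210 ≤ PN ≤ 0.531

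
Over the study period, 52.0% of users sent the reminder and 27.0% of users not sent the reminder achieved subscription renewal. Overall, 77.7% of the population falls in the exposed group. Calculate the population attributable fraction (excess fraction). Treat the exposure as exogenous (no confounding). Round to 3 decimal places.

PAF ≈ 0.418

p₁ = 0.52, p₀ = 0.27.
Overall risk P(Y=1) = π·p₁ + (1−π)·p₀ = 0.777×0.52 + 0.223×0.27 = 0.46425.
Under exogeneity, PAF = [P(Y=1) − p₀] / P(Y=1).
PAF = (0.46425 − 0.27) / 0.46425 ≈ 0.4184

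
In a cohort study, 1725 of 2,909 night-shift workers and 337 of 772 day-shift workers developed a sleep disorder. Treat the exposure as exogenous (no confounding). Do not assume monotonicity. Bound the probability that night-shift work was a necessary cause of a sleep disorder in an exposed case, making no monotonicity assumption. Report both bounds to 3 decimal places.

p₁ = P(outcome | exposed) = 1725/2909 = 0.59299
p₀ = P(outcome | unexposed) = 337/772 = 0.43653
Under exogeneity alone the bounds on PN are max{0,(p₁−p₀)/p₁} ≤ PN ≤ min{1,(1−p₀)/p₁}.
  lower = (p₁ − p₀)/p₁ = 0.15646 / 0.59299 ≈ 0.2638
  upper = min{1, (1 − p₀)/p₁} = 0.56347 / 0.59299 ≈ 0.9502

0.264 ≤ PN ≤ 0.950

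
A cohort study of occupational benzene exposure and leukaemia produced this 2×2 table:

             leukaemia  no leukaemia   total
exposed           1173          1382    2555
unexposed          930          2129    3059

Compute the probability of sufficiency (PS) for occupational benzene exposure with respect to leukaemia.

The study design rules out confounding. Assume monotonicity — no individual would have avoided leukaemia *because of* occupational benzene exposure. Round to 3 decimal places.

p₁ = P(outcome | exposed) = 1173/2555 = 0.4591
p₀ = P(outcome | unexposed) = 930/3059 = 0.30402
Under exogeneity and monotonicity, PS = (p₁ − p₀) / (1 − p₀).
PS = (0.4591 − 0.30402) / (1 − 0.30402) = 0.15508 / 0.69598 ≈ 0.2228

PS ≈ 0.223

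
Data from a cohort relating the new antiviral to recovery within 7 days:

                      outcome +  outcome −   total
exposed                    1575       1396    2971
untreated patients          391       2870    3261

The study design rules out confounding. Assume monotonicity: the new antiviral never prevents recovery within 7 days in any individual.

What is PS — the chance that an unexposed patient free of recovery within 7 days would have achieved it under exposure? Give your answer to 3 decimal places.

p₁ = P(outcome | exposed) = 1575/2971 = 0.53012
p₀ = P(outcome | unexposed) = 391/3261 = 0.1199
Under exogeneity and monotonicity, PS = (p₁ − p₀) / (1 − p₀).
PS = (0.53012 − 0.1199) / (1 − 0.1199) = 0.41022 / 0.8801 ≈ 0.4661

PS ≈ 0.466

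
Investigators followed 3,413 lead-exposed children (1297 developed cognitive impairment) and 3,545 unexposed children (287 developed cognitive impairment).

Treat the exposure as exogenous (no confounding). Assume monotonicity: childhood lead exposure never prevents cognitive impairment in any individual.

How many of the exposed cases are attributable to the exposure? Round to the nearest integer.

p₁ = P(outcome | exposed) = 1297/3413 = 0.38002
p₀ = P(outcome | unexposed) = 287/3545 = 0.080959
PN = (p₁ − p₀)/p₁ = (0.38002 − 0.080959) / 0.38002 ≈ 0.78696.
Attributable cases ≈ PN × (exposed cases) = 0.78696 × 1297 ≈ 1020.69.

about 1021 cases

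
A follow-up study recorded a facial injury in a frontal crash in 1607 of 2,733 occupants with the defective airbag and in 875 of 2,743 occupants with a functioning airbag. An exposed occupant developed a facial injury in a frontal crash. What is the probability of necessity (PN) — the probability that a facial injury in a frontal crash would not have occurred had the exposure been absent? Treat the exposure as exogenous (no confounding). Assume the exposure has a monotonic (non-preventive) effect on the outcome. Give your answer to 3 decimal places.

PN ≈ 0.457

p₁ = P(outcome | exposed) = 1607/2733 = 0.588
p₀ = P(outcome | unexposed) = 875/2743 = 0.31899
Under exogeneity and monotonicity, PN = (p₁ − p₀) / p₁.
PN = (0.588 − 0.31899) / 0.588 = 0.269 / 0.588 ≈ 0.4575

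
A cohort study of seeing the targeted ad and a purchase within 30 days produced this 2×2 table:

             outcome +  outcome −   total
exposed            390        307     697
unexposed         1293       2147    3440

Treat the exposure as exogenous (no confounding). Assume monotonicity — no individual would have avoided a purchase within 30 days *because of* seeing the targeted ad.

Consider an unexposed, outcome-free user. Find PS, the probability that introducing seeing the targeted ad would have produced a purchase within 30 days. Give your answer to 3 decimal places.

PS ≈ 0.294

p₁ = P(outcome | exposed) = 390/697 = 0.55954
p₀ = P(outcome | unexposed) = 1293/3440 = 0.37587
Under exogeneity and monotonicity, PS = (p₁ − p₀)/(1 − p₀).
PS = (0.55954 − 0.37587) / 0.62413 ≈ 0.2943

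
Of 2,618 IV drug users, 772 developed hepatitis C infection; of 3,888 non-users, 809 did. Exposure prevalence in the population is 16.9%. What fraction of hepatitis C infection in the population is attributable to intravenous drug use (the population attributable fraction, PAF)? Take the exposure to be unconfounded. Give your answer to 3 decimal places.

PAF ≈ 0.066

p₁ = P(outcome | exposed) = 772/2618 = 0.29488
p₀ = P(outcome | unexposed) = 809/3888 = 0.20808
Overall risk P(Y=1) = π·p₁ + (1−π)·p₀ = 0.169×0.29488 + 0.831×0.20808 = 0.22275.
Under exogeneity, PAF = [P(Y=1) − p₀] / P(Y=1).
PAF = (0.22275 − 0.20808) / 0.22275 ≈ 0.0659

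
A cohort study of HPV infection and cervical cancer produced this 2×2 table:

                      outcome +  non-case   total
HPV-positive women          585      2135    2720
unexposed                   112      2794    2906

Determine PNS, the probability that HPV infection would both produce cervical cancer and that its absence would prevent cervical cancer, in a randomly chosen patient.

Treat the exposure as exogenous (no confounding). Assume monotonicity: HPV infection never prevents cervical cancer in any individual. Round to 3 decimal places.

PNS ≈ 0.177

p₁ = P(outcome | exposed) = 585/2720 = 0.21507
p₀ = P(outcome | unexposed) = 112/2906 = 0.038541
Under exogeneity and monotonicity, PNS = p₁ − p₀.
PNS = 0.21507 − 0.038541 = 0.17653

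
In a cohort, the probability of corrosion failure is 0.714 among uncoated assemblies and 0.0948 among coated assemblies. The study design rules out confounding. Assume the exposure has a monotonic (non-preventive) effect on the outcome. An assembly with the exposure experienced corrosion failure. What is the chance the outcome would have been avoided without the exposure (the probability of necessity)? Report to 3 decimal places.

Let p₁ = 0.714, p₀ = 0.0948.
Under exogeneity and monotonicity, PN = (p₁ − p₀) / p₁.
PN = (0.714 − 0.0948) / 0.714 = 0.6192 / 0.714 ≈ 0.8672

PN ≈ 0.867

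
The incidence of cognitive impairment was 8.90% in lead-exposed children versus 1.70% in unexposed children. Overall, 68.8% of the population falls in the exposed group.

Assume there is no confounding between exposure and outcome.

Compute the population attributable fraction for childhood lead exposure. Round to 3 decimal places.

p₁ = 0.089, p₀ = 0.017.
Overall risk P(Y=1) = π·p₁ + (1−π)·p₀ = 0.688×0.089 + 0.312×0.017 = 0.066536.
Under exogeneity, PAF = [P(Y=1) − p₀] / P(Y=1).
PAF = (0.066536 − 0.017) / 0.066536 ≈ 0.7445

PAF ≈ 0.744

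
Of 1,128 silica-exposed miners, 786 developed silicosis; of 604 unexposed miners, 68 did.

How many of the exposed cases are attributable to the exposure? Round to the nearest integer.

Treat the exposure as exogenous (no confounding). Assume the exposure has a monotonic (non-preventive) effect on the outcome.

about 659 cases

p₁ = P(outcome | exposed) = 786/1128 = 0.69681
p₀ = P(outcome | unexposed) = 68/604 = 0.11258
PN = (p₁ − p₀)/p₁ = (0.69681 − 0.11258) / 0.69681 ≈ 0.83843.
Attributable cases ≈ PN × (exposed cases) = 0.83843 × 786 ≈ 659.01.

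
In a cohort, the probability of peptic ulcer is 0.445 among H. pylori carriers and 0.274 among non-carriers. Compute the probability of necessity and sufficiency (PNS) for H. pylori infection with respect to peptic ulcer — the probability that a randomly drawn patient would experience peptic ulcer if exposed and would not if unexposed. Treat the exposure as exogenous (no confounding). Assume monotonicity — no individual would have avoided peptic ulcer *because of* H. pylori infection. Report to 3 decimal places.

Let p₁ = 0.445, p₀ = 0.274.
Under exogeneity and monotonicity, PNS = p₁ − p₀.
PNS = 0.445 − 0.274 = 0.171

PNS ≈ 0.171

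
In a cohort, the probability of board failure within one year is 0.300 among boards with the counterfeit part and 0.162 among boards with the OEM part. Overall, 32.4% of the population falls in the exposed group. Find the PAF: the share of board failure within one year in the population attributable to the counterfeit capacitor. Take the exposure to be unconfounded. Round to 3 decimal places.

Let p₁ = 0.3, p₀ = 0.162.
Overall risk P(Y=1) = π·p₁ + (1−π)·p₀ = 0.324×0.3 + 0.676×0.162 = 0.20671.
Under exogeneity, PAF = [P(Y=1) − p₀] / P(Y=1).
PAF = (0.20671 − 0.162) / 0.20671 ≈ 0.2163

PAF ≈ 0.216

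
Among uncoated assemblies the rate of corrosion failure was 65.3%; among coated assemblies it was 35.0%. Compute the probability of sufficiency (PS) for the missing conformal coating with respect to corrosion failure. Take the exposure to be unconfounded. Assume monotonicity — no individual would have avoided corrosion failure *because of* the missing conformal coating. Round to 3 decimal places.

PS ≈ 0.466

p₁ = 0.653, p₀ = 0.35.
Under exogeneity and monotonicity, PS = (p₁ − p₀) / (1 − p₀).
PS = (0.653 − 0.35) / (1 − 0.35) = 0.303 / 0.65 ≈ 0.4662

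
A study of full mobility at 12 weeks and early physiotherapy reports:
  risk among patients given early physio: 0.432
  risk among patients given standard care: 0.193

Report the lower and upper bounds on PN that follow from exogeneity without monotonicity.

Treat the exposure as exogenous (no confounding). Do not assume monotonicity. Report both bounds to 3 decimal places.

0.553 ≤ PN ≤ 1.000

Let p₁ = 0.432, p₀ = 0.193.
Under exogeneity alone the bounds on PN are max{0,(p₁−p₀)/p₁} ≤ PN ≤ min{1,(1−p₀)/p₁}.
  lower = (p₁ − p₀)/p₁ = 0.239 / 0.432 ≈ 0.5532
  upper = min{1, (1 − p₀)/p₁} = 0.807 / 0.432 ≈ 1.8681 → capped at 1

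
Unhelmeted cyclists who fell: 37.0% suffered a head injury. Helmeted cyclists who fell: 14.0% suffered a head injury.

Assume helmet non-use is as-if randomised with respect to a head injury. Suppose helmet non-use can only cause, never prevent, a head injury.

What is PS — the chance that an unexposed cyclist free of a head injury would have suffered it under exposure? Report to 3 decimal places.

p₁ = 0.37, p₀ = 0.14.
Under exogeneity and monotonicity, PS = (p₁ − p₀) / (1 − p₀).
PS = (0.37 − 0.14) / (1 − 0.14) = 0.23 / 0.86 ≈ 0.2674

PS ≈ 0.267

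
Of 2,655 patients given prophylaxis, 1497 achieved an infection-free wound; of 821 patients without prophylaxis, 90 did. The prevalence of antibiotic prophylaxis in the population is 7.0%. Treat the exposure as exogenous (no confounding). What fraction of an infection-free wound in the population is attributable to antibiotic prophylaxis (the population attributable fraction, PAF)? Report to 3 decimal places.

p₁ = P(outcome | exposed) = 1497/2655 = 0.56384
p₀ = P(outcome | unexposed) = 90/821 = 0.10962
Overall risk P(Y=1) = π·p₁ + (1−π)·p₀ = 0.07×0.56384 + 0.93×0.10962 = 0.14142.
Under exogeneity, PAF = [P(Y=1) − p₀] / P(Y=1).
PAF = (0.14142 − 0.10962) / 0.14142 ≈ 0.2248

PAF ≈ 0.225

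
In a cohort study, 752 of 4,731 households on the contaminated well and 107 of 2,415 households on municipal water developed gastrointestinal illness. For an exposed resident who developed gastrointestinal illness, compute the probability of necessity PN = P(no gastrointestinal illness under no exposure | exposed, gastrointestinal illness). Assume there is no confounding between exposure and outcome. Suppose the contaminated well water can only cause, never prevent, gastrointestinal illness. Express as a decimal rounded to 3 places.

PN ≈ 0.721

p₁ = P(outcome | exposed) = 752/4731 = 0.15895
p₀ = P(outcome | unexposed) = 107/2415 = 0.044306
Under exogeneity and monotonicity, PN = (p₁ − p₀) / p₁.
PN = (0.15895 − 0.044306) / 0.15895 = 0.11465 / 0.15895 ≈ 0.7213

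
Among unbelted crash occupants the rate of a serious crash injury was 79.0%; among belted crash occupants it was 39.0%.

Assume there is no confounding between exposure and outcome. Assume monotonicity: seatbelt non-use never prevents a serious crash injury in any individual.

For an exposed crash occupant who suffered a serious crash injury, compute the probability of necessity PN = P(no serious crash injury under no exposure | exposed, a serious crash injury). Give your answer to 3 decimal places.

p₁ = 0.79, p₀ = 0.39.
Under exogeneity and monotonicity, PN = (p₁ − p₀) / p₁.
PN = (0.79 − 0.39) / 0.79 = 0.4 / 0.79 ≈ 0.5063

PN ≈ 0.506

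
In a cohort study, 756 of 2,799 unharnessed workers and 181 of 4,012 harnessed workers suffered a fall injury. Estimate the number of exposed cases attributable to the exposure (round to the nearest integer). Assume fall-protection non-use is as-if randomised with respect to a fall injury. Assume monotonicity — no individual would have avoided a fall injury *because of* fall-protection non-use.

p₁ = P(outcome | exposed) = 756/2799 = 0.2701
p₀ = P(outcome | unexposed) = 181/4012 = 0.045115
PN = (p₁ − p₀)/p₁ = (0.2701 − 0.045115) / 0.2701 ≈ 0.83297.
Attributable cases ≈ PN × (exposed cases) = 0.83297 × 756 ≈ 629.72.

about 630 cases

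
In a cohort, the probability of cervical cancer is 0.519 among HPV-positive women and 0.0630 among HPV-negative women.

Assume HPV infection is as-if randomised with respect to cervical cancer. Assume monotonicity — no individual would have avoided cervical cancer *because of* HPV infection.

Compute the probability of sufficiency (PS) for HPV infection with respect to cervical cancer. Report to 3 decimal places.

PS ≈ 0.487

Let p₁ = 0.519, p₀ = 0.063.
Under exogeneity and monotonicity, PS = (p₁ − p₀) / (1 − p₀).
PS = (0.519 − 0.063) / (1 − 0.063) = 0.456 / 0.937 ≈ 0.4867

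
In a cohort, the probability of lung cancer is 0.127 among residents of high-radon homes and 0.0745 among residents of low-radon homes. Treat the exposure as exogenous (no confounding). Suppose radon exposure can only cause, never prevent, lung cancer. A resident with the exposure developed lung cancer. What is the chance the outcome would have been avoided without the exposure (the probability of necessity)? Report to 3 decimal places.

Let p₁ = 0.127, p₀ = 0.0745.
Under exogeneity and monotonicity, PN = (p₁ − p₀) / p₁.
PN = (0.127 − 0.0745) / 0.127 = 0.0525 / 0.127 ≈ 0.4134

PN ≈ 0.413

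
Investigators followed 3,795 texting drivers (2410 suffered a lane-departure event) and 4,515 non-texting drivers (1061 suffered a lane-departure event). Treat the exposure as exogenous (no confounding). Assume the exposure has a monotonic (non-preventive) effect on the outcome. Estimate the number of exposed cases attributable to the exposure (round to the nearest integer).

p₁ = P(outcome | exposed) = 2410/3795 = 0.63505
p₀ = P(outcome | unexposed) = 1061/4515 = 0.23499
PN = (p₁ − p₀)/p₁ = (0.63505 − 0.23499) / 0.63505 ≈ 0.62996.
Attributable cases ≈ PN × (exposed cases) = 0.62996 × 2410 ≈ 1518.20.

about 1518 cases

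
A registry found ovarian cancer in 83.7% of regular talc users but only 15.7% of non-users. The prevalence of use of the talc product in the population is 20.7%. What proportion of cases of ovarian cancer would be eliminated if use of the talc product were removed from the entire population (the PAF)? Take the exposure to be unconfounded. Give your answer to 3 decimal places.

p₁ = 0.837, p₀ = 0.157.
Overall risk P(Y=1) = π·p₁ + (1−π)·p₀ = 0.207×0.837 + 0.793×0.157 = 0.29776.
Under exogeneity, PAF = [P(Y=1) − p₀] / P(Y=1).
PAF = (0.29776 − 0.157) / 0.29776 ≈ 0.4727

PAF ≈ 0.473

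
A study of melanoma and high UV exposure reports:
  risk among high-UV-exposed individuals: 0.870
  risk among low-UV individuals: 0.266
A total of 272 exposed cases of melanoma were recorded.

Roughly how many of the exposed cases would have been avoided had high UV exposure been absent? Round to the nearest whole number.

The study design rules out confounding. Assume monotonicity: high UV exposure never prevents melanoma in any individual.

about 189 cases

Let p₁ = 0.87, p₀ = 0.266.
PN = (p₁ − p₀)/p₁ = (0.87 − 0.266) / 0.87 ≈ 0.69425.
Attributable cases ≈ PN × (exposed cases) = 0.69425 × 272 ≈ 188.84.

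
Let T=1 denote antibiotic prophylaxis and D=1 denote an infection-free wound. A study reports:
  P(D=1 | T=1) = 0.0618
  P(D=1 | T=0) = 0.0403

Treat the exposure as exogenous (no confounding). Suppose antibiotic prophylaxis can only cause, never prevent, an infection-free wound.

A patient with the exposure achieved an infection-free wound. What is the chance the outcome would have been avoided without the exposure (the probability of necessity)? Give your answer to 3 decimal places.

PN ≈ 0.348

Let p₁ = 0.0618, p₀ = 0.0403.
Under exogeneity and monotonicity, PN = (p₁ − p₀) / p₁.
PN = (0.0618 − 0.0403) / 0.0618 = 0.0215 / 0.0618 ≈ 0.3479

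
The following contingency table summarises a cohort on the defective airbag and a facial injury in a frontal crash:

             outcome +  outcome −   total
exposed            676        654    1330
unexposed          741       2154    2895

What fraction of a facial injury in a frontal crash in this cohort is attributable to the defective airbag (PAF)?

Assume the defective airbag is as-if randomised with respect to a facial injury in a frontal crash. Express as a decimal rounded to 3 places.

p₁ = P(outcome | exposed) = 676/1330 = 0.50827
p₀ = P(outcome | unexposed) = 741/2895 = 0.25596
Exposure prevalence π = 1330/4225 = 0.31479; overall risk P(Y=1) = 0.33538.
Under exogeneity, PAF = [P(Y=1) − p₀]/P(Y=1).
PAF = (0.33538 − 0.25596) / 0.33538 ≈ 0.2368

PAF ≈ 0.237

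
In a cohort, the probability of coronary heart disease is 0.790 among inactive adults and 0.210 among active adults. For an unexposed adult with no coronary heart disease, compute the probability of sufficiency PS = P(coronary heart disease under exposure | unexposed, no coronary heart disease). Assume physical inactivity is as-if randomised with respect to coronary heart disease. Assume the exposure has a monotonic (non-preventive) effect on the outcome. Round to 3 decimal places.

PS ≈ 0.734

Let p₁ = 0.79, p₀ = 0.21.
Under exogeneity and monotonicity, PS = (p₁ − p₀) / (1 − p₀).
PS = (0.79 − 0.21) / (1 − 0.21) = 0.58 / 0.79 ≈ 0.7342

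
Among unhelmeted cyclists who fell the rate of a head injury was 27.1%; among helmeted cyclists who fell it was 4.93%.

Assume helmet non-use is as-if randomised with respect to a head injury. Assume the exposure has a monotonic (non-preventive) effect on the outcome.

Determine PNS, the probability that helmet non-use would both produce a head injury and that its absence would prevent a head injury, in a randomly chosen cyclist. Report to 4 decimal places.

PNS ≈ 0.2217

p₁ = 0.271, p₀ = 0.0493.
Under exogeneity and monotonicity, PNS = p₁ − p₀.
PNS = 0.271 − 0.0493 = 0.2217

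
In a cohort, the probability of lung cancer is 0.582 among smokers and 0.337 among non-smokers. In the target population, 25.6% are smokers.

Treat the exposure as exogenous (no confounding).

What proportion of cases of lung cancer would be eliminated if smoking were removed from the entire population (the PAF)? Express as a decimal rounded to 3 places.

PAF ≈ 0.157

Let p₁ = 0.582, p₀ = 0.337.
Overall risk P(Y=1) = π·p₁ + (1−π)·p₀ = 0.256×0.582 + 0.744×0.337 = 0.39972.
Under exogeneity, PAF = [P(Y=1) − p₀] / P(Y=1).
PAF = (0.39972 − 0.337) / 0.39972 ≈ 0.1569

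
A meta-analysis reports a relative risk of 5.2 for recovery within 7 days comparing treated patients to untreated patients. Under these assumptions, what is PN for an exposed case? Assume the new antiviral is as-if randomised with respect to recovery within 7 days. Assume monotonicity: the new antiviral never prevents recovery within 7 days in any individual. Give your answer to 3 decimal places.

Under exogeneity and monotonicity, PN = (RR − 1) / RR = 1 − 1/RR.
PN = (5.2 − 1) / 5.2 = 4.2 / 5.2 ≈ 0.8077

PN ≈ 0.808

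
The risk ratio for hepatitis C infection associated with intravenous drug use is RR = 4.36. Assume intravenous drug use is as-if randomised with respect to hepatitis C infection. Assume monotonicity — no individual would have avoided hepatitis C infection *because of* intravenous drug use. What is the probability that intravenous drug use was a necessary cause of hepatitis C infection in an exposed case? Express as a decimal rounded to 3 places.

Under exogeneity and monotonicity, PN = (RR − 1) / RR = 1 − 1/RR.
PN = (4.36 − 1) / 4.36 = 3.36 / 4.36 ≈ 0.7706

PN ≈ 0.771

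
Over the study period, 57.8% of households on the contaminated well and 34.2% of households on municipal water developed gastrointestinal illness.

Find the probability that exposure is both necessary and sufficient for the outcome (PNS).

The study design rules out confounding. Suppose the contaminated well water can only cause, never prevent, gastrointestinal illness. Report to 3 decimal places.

p₁ = 0.578, p₀ = 0.342.
Under exogeneity and monotonicity, PNS = p₁ − p₀.
PNS = 0.578 − 0.342 = 0.236

PNS ≈ 0.236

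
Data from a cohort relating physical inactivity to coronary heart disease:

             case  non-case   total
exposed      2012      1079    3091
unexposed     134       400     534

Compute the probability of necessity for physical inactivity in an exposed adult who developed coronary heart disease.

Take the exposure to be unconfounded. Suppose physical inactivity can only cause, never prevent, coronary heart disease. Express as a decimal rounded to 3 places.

p₁ = P(outcome | exposed) = 2012/3091 = 0.65092
p₀ = P(outcome | unexposed) = 134/534 = 0.25094
Under exogeneity and monotonicity, PN = (p₁ − p₀) / p₁.
PN = (0.65092 − 0.25094) / 0.65092 = 0.39999 / 0.65092 ≈ 0.6145

PN ≈ 0.614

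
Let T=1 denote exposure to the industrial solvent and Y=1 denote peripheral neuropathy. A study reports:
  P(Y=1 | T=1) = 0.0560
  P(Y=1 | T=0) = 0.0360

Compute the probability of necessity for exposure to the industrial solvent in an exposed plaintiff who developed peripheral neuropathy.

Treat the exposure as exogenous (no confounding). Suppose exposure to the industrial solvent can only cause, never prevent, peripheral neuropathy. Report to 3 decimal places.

PN ≈ 0.357

Let p₁ = 0.056, p₀ = 0.036.
Under exogeneity and monotonicity, PN = (p₁ − p₀) / p₁.
PN = (0.056 − 0.036) / 0.056 = 0.02 / 0.056 ≈ 0.3571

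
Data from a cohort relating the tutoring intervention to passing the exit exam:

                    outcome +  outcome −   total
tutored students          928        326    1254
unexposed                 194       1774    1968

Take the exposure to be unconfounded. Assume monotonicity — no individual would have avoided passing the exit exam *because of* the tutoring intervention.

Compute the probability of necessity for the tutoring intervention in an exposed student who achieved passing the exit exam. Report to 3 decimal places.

PN ≈ 0.867

p₁ = P(outcome | exposed) = 928/1254 = 0.74003
p₀ = P(outcome | unexposed) = 194/1968 = 0.098577
Under exogeneity and monotonicity, PN = (p₁ − p₀)/p₁.
PN = (0.74003 − 0.098577) / 0.74003 ≈ 0.8668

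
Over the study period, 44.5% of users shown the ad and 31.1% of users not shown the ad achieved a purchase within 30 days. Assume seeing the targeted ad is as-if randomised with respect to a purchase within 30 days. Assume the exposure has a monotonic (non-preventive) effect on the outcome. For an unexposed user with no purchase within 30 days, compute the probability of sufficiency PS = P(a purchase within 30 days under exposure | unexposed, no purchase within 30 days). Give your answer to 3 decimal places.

p₁ = 0.445, p₀ = 0.311.
Under exogeneity and monotonicity, PS = (p₁ − p₀) / (1 − p₀).
PS = (0.445 − 0.311) / (1 − 0.311) = 0.134 / 0.689 ≈ 0.1945

PS ≈ 0.194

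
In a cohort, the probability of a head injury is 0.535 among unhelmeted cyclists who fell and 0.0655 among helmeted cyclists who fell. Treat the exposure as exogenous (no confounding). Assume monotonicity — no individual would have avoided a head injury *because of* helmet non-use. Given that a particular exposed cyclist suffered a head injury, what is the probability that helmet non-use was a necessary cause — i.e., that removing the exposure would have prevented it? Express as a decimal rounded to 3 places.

Let p₁ = 0.535, p₀ = 0.0655.
Under exogeneity and monotonicity, PN = (p₁ − p₀) / p₁.
PN = (0.535 − 0.0655) / 0.535 = 0.4695 / 0.535 ≈ 0.8776

PN ≈ 0.878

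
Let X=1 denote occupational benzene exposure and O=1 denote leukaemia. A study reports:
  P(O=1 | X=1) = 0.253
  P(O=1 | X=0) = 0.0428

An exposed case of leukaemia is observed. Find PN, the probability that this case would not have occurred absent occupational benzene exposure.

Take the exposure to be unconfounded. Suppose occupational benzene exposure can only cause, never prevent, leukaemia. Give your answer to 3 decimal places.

Let p₁ = 0.253, p₀ = 0.0428.
Under exogeneity and monotonicity, PN = (p₁ − p₀) / p₁.
PN = (0.253 − 0.0428) / 0.253 = 0.2102 / 0.253 ≈ 0.8308

PN ≈ 0.831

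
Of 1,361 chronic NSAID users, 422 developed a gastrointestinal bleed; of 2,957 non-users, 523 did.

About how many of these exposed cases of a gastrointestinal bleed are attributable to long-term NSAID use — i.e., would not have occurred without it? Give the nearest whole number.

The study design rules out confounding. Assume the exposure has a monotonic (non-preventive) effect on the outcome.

p₁ = P(outcome | exposed) = 422/1361 = 0.31007
p₀ = P(outcome | unexposed) = 523/2957 = 0.17687
PN = (p₁ − p₀)/p₁ = (0.31007 − 0.17687) / 0.31007 ≈ 0.42958.
Attributable cases ≈ PN × (exposed cases) = 0.42958 × 422 ≈ 181.28.

about 181 cases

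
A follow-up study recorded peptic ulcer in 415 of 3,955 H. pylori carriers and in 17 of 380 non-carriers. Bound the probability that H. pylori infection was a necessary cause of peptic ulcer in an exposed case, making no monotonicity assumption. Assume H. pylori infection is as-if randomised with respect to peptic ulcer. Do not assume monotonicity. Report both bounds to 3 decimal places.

p₁ = P(outcome | exposed) = 415/3955 = 0.10493
p₀ = P(outcome | unexposed) = 17/380 = 0.044737
Under exogeneity alone the bounds on PN are max{0,(p₁−p₀)/p₁} ≤ PN ≤ min{1,(1−p₀)/p₁}.
  lower = (p₁ − p₀)/p₁ = 0.060194 / 0.10493 ≈ 0.5737
  upper = min{1, (1 − p₀)/p₁} = 0.95526 / 0.10493 ≈ 9.1038 → capped at 1

0.574 ≤ PN ≤ 1.000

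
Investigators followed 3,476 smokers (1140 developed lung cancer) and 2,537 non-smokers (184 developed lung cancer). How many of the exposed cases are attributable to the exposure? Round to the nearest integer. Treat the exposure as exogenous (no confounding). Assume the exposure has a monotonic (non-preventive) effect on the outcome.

p₁ = P(outcome | exposed) = 1140/3476 = 0.32796
p₀ = P(outcome | unexposed) = 184/2537 = 0.072527
PN = (p₁ − p₀)/p₁ = (0.32796 − 0.072527) / 0.32796 ≈ 0.77886.
Attributable cases ≈ PN × (exposed cases) = 0.77886 × 1140 ≈ 887.90.

about 888 cases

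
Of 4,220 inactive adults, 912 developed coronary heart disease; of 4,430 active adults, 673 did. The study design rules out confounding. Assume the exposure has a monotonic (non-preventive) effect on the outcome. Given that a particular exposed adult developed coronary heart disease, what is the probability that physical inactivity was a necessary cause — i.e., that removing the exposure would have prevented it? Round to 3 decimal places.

p₁ = P(outcome | exposed) = 912/4220 = 0.21611
p₀ = P(outcome | unexposed) = 673/4430 = 0.15192
Under exogeneity and monotonicity, PN = (p₁ − p₀) / p₁.
PN = (0.21611 − 0.15192) / 0.21611 = 0.064195 / 0.21611 ≈ 0.2970

PN ≈ 0.297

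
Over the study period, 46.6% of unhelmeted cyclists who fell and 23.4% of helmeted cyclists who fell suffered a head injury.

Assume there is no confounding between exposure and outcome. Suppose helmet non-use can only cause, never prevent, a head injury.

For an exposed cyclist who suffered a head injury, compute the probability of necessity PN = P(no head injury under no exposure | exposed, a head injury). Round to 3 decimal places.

PN ≈ 0.498

p₁ = 0.466, p₀ = 0.234.
Under exogeneity and monotonicity, PN = (p₁ − p₀) / p₁.
PN = (0.466 − 0.234) / 0.466 = 0.232 / 0.466 ≈ 0.4979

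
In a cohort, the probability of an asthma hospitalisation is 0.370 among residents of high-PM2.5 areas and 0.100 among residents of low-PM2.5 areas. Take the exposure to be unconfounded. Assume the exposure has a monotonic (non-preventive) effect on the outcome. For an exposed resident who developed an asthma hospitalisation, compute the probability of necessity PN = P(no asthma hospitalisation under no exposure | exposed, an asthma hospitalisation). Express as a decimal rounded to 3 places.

PN ≈ 0.730

Let p₁ = 0.37, p₀ = 0.1.
Under exogeneity and monotonicity, PN = (p₁ − p₀) / p₁.
PN = (0.37 − 0.1) / 0.37 = 0.27 / 0.37 ≈ 0.7297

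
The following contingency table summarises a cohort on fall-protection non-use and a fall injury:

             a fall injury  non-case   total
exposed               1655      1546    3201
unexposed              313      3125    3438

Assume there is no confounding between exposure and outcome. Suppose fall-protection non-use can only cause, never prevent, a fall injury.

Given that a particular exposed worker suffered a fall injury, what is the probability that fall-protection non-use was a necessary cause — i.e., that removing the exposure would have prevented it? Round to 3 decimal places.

p₁ = P(outcome | exposed) = 1655/3201 = 0.51703
p₀ = P(outcome | unexposed) = 313/3438 = 0.091041
Under exogeneity and monotonicity, PN = (p₁ − p₀) / p₁.
PN = (0.51703 − 0.091041) / 0.51703 = 0.42598 / 0.51703 ≈ 0.8239

PN ≈ 0.824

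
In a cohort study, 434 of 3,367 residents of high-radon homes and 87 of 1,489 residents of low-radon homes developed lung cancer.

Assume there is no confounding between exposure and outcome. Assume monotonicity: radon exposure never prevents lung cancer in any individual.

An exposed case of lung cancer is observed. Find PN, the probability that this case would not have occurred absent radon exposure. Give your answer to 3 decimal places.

PN ≈ 0.547

p₁ = P(outcome | exposed) = 434/3367 = 0.1289
p₀ = P(outcome | unexposed) = 87/1489 = 0.058428
Under exogeneity and monotonicity, PN = (p₁ − p₀) / p₁.
PN = (0.1289 − 0.058428) / 0.1289 = 0.07047 / 0.1289 ≈ 0.5467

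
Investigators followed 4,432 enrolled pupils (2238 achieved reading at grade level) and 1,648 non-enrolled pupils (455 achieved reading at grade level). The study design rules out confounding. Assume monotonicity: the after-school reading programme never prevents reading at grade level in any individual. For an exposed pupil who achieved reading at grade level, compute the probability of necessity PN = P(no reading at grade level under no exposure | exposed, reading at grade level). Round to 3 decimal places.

PN ≈ 0.453

p₁ = P(outcome | exposed) = 2238/4432 = 0.50496
p₀ = P(outcome | unexposed) = 455/1648 = 0.27609
Under exogeneity and monotonicity, PN = (p₁ − p₀) / p₁.
PN = (0.50496 − 0.27609) / 0.50496 = 0.22887 / 0.50496 ≈ 0.4532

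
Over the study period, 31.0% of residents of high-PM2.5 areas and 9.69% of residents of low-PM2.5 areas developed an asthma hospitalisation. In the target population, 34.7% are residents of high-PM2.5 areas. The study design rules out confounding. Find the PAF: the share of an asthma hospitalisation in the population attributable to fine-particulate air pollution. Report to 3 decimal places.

p₁ = 0.31, p₀ = 0.0969.
Overall risk P(Y=1) = π·p₁ + (1−π)·p₀ = 0.347×0.31 + 0.653×0.0969 = 0.17085.
Under exogeneity, PAF = [P(Y=1) − p₀] / P(Y=1).
PAF = (0.17085 − 0.0969) / 0.17085 ≈ 0.4328

PAF ≈ 0.433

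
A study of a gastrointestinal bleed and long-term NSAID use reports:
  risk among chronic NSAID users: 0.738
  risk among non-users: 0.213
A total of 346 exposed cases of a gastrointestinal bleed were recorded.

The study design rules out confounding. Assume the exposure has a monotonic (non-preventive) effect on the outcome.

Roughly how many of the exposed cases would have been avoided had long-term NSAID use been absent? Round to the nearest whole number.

about 246 cases

Let p₁ = 0.738, p₀ = 0.213.
PN = (p₁ − p₀)/p₁ = (0.738 − 0.213) / 0.738 ≈ 0.71138.
Attributable cases ≈ PN × (exposed cases) = 0.71138 × 346 ≈ 246.14.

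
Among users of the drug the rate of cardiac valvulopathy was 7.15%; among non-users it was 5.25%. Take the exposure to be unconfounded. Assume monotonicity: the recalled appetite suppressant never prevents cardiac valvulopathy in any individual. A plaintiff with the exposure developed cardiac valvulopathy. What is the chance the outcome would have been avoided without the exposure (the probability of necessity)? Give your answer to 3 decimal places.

p₁ = 0.0715, p₀ = 0.0525.
Under exogeneity and monotonicity, PN = (p₁ − p₀) / p₁.
PN = (0.0715 − 0.0525) / 0.0715 = 0.019 / 0.0715 ≈ 0.2657

PN ≈ 0.266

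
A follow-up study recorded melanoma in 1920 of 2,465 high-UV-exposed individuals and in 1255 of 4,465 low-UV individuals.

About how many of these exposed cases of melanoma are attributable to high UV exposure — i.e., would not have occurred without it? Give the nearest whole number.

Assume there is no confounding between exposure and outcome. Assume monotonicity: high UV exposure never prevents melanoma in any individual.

p₁ = P(outcome | exposed) = 1920/2465 = 0.7789
p₀ = P(outcome | unexposed) = 1255/4465 = 0.28108
PN = (p₁ − p₀)/p₁ = (0.7789 − 0.28108) / 0.7789 ≈ 0.63914.
Attributable cases ≈ PN × (exposed cases) = 0.63914 × 1920 ≈ 1227.15.

about 1227 cases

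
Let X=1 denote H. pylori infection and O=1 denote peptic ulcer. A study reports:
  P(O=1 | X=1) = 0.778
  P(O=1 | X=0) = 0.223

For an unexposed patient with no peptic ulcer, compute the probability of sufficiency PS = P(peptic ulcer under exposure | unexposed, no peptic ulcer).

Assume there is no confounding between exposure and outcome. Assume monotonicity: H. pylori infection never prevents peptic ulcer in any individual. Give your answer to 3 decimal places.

Let p₁ = 0.778, p₀ = 0.223.
Under exogeneity and monotonicity, PS = (p₁ − p₀) / (1 − p₀).
PS = (0.778 − 0.223) / (1 − 0.223) = 0.555 / 0.777 ≈ 0.7143

PS ≈ 0.714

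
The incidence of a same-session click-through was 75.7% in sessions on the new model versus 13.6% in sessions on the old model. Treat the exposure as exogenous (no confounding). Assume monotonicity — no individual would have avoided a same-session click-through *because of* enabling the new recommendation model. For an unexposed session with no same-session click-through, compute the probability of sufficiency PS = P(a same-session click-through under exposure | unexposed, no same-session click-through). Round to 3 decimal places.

PS ≈ 0.719

p₁ = 0.757, p₀ = 0.136.
Under exogeneity and monotonicity, PS = (p₁ − p₀) / (1 − p₀).
PS = (0.757 − 0.136) / (1 − 0.136) = 0.621 / 0.864 ≈ 0.7188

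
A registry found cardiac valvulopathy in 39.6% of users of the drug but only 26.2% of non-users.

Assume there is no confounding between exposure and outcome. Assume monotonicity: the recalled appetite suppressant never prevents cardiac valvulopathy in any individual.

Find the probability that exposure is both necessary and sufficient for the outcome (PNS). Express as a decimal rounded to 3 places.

p₁ = 0.396, p₀ = 0.262.
Under exogeneity and monotonicity, PNS = p₁ − p₀.
PNS = 0.396 − 0.262 = 0.134

PNS ≈ 0.134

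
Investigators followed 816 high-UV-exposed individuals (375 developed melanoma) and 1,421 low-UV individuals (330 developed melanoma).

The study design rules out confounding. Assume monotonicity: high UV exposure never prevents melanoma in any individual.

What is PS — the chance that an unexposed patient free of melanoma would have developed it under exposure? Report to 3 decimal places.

p₁ = P(outcome | exposed) = 375/816 = 0.45956
p₀ = P(outcome | unexposed) = 330/1421 = 0.23223
Under exogeneity and monotonicity, PS = (p₁ − p₀) / (1 − p₀).
PS = (0.45956 − 0.23223) / (1 − 0.23223) = 0.22733 / 0.76777 ≈ 0.2961

PS ≈ 0.296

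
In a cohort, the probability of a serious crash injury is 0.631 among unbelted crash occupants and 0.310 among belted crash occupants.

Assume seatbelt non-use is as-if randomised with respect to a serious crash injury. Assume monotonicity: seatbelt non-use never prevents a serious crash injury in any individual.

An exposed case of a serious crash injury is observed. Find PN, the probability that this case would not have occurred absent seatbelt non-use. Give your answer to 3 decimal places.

Let p₁ = 0.631, p₀ = 0.31.
Under exogeneity and monotonicity, PN = (p₁ − p₀) / p₁.
PN = (0.631 − 0.31) / 0.631 = 0.321 / 0.631 ≈ 0.5087

PN ≈ 0.509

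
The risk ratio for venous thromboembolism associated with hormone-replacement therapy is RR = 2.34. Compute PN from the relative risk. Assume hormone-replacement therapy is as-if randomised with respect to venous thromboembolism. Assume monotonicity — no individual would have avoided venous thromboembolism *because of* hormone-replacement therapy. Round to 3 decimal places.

PN ≈ 0.573

Under exogeneity and monotonicity, PN = (RR − 1) / RR = 1 − 1/RR.
PN = (2.34 − 1) / 2.34 = 1.34 / 2.34 ≈ 0.5726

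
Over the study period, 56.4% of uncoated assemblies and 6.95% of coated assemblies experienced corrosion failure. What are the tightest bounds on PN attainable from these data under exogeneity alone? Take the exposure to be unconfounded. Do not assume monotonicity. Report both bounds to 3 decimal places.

p₁ = 0.564, p₀ = 0.0695.
Under exogeneity alone the bounds on PN are max{0,(p₁−p₀)/p₁} ≤ PN ≤ min{1,(1−p₀)/p₁}.
  lower = (p₁ − p₀)/p₁ = 0.4945 / 0.564 ≈ 0.8768
  upper = min{1, (1 − p₀)/p₁} = 0.9305 / 0.564 ≈ 1.6498 → capped at 1

0.877 ≤ PN ≤ 1.000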